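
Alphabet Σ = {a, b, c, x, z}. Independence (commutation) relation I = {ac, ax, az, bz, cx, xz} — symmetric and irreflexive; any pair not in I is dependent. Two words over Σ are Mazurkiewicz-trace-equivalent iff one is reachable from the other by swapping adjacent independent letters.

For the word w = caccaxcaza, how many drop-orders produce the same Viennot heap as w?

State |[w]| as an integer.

1260

drop 0:c onto floor
drop 1:a onto floor
drop 2:c onto {0:c}
drop 3:c onto {2:c}
drop 4:a onto {1:a}
drop 5:x onto floor
drop 6:c onto {3:c}
drop 7:a onto {4:a}
drop 8:z onto {6:c}
drop 9:a onto {7:a}
ground layer = {0:c, 1:a, 5:x}
drop-orders for the pieces not yet dropped (sum over which currently-grounded one goes next):
  1 to go: {5} 1  {8} 1  {9} 1
  2 to go: {5,8} 2  {5,9} 2  {6,8} 1  {7,9} 1  {8,9} 2
  3 to go: {3,6,8} 1  {4,7,9} 1  {5,6,8} 3  {5,7,9} 3  {5,8,9} 6  {6,8,9} 3  {7,8,9} 3
  4 to go: {1,4,7,9} 1  {2,3,6,8} 1  {3,5,6,8} 4  {3,6,8,9} 4  {4,5,7,9} 4  {4,7,8,9} 4  {5,6,8,9} 12  {5,7,8,9} 12  {6,7,8,9} 6
  5 to go: {0,2,3,6,8} 1  {1,4,5,7,9} 5  {1,4,7,8,9} 5  {2,3,5,6,8} 5  {2,3,6,8,9} 5  {3,5,6,8,9} 20  {3,6,7,8,9} 10  {4,5,7,8,9} 20  {4,6,7,8,9} 10  {5,6,7,8,9} 30
  6 to go: {0,2,3,5,6,8} 6  {0,2,3,6,8,9} 6  {1,4,5,7,8,9} 30  {1,4,6,7,8,9} 15  {2,3,5,6,8,9} 30  {2,3,6,7,8,9} 15  {3,4,6,7,8,9} 20  {3,5,6,7,8,9} 60  {4,5,6,7,8,9} 60
  7 to go: {0,2,3,5,6,8,9} 42  {0,2,3,6,7,8,9} 21  {1,3,4,6,7,8,9} 35  {1,4,5,6,7,8,9} 105  {2,3,4,6,7,8,9} 35  {2,3,5,6,7,8,9} 105  {3,4,5,6,7,8,9} 140
  8 to go: {0,2,3,4,6,7,8,9} 56  {0,2,3,5,6,7,8,9} 168  {1,2,3,4,6,7,8,9} 70  {1,3,4,5,6,7,8,9} 280  {2,3,4,5,6,7,8,9} 280
  if 0:c drops first: 630 orders
  if 1:a drops first: 504 orders
  if 5:x drops first: 126 orders
heap linearizations: 1260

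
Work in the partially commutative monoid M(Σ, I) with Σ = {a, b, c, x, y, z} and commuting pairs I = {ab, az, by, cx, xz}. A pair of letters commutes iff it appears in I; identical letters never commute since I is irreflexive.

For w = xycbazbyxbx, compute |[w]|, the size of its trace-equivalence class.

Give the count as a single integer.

7

#0=x has no predecessor
#1=y depends on [0:x]
#2=c depends on [1:y]
#3=b depends on [2:c]
#4=a depends on [2:c]
#5=z depends on [3:b]
#6=b depends on [5:z]
#7=y depends on [4:a, 5:z]
#8=x depends on [6:b, 7:y]
#9=b depends on [8:x]
#10=x depends on [9:b]
sources: [0:x]
N(rest) = Σ N(rest − s) over sources s of rest; N(one piece) = 1:
  size 1 → [10]=1
  size 2 → [9,10]=1
  size 3 → [8,9,10]=1
  size 4 → [6,8,9,10]=1  [7,8,9,10]=1
  size 5 → [4,7,8,9,10]=1  [6,7,8,9,10]=2
  size 6 → [4,6,7,8,9,10]=3  [5,6,7,8,9,10]=2
  size 7 → [3,5,6,7,8,9,10]=2  [4,5,6,7,8,9,10]=5
  size 8 → [3,4,5,6,7,8,9,10]=7
  size 9 → [2,3,4,5,6,7,8,9,10]=7
  first=0(x) contributes 7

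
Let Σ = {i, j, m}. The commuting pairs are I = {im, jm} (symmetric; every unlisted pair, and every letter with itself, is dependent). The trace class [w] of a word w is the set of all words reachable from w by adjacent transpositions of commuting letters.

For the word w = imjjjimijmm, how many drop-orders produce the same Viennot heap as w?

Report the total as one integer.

330

drop 0:i onto floor
drop 1:m onto floor
drop 2:j onto {0:i}
drop 3:j onto {2:j}
drop 4:j onto {3:j}
drop 5:i onto {4:j}
drop 6:m onto {1:m}
drop 7:i onto {5:i}
drop 8:j onto {7:i}
drop 9:m onto {6:m}
drop 10:m onto {9:m}
ground layer = {0:i, 1:m}
drop-orders for the pieces not yet dropped (sum over which currently-grounded one goes next):
  1 to go: {8} 1  {10} 1
  2 to go: {7,8} 1  {8,10} 2  {9,10} 1
  3 to go: {5,7,8} 1  {6,9,10} 1  {7,8,10} 3  {8,9,10} 3
  4 to go: {1,6,9,10} 1  {4,5,7,8} 1  {5,7,8,10} 4  {6,8,9,10} 4  {7,8,9,10} 6
  5 to go: {1,6,8,9,10} 5  {3,4,5,7,8} 1  {4,5,7,8,10} 5  {5,7,8,9,10} 10  {6,7,8,9,10} 10
  6 to go: {1,6,7,8,9,10} 15  {2,3,4,5,7,8} 1  {3,4,5,7,8,10} 6  {4,5,7,8,9,10} 15  {5,6,7,8,9,10} 20
  7 to go: {0,2,3,4,5,7,8} 1  {1,5,6,7,8,9,10} 35  {2,3,4,5,7,8,10} 7  {3,4,5,7,8,9,10} 21  {4,5,6,7,8,9,10} 35
  8 to go: {0,2,3,4,5,7,8,10} 8  {1,4,5,6,7,8,9,10} 70  {2,3,4,5,7,8,9,10} 28  {3,4,5,6,7,8,9,10} 56
  9 to go: {0,2,3,4,5,7,8,9,10} 36  {1,3,4,5,6,7,8,9,10} 126  {2,3,4,5,6,7,8,9,10} 84
  if 0:i drops first: 210 orders
  if 1:m drops first: 120 orders
heap linearizations: 330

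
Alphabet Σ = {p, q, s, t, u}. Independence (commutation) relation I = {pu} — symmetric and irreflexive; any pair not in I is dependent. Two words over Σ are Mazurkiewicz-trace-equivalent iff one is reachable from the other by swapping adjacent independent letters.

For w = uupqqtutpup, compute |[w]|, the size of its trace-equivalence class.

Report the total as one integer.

piece 0:u — minimal
piece 1:u rests on {0:u}
piece 2:p — minimal
piece 3:q rests on {1:u, 2:p}
piece 4:q rests on {3:q}
piece 5:t rests on {4:q}
piece 6:u rests on {5:t}
piece 7:t rests on {6:u}
piece 8:p rests on {7:t}
piece 9:u rests on {7:t}
piece 10:p rests on {8:p}
minimal pieces: {0:u, 2:p}
ways to finish when only these pieces remain (= sum over removing one remaining piece with nothing left below it):
  1 left: {9}→1  {10}→1
  2 left: {8,10}→1  {9,10}→2
  3 left: {8,9,10}→3
  4 left: {7,8,9,10}→3
  5 left: {6,7,8,9,10}→3
  6 left: {5,6,7,8,9,10}→3
  7 left: {4,5,6,7,8,9,10}→3
  8 left: {3,4,5,6,7,8,9,10}→3
  9 left: {1,3,4,5,6,7,8,9,10}→3  {2,3,4,5,6,7,8,9,10}→3
  placing 0:u first → 6 extensions
  placing 2:p first → 3 extensions
total linear extensions = 9

9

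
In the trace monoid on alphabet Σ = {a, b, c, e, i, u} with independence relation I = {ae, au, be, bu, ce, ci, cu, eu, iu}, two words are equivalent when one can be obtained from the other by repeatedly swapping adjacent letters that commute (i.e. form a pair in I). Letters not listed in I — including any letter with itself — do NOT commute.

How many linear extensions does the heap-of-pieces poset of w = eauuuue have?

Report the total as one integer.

0(e) covers ∅
1(a) covers ∅
2(u) covers ∅
3(u) covers 2:u
4(u) covers 3:u
5(u) covers 4:u
6(e) covers 0:e
floor of heap: 0:e, 1:a, 2:u
completions by unplaced set U, small U first (add the entries for U minus each lowest piece of U):
  |U|=1: {1}:1  {5}:1  {6}:1
  |U|=2: {0,6}:1  {1,5}:2  {1,6}:2  {4,5}:1  {5,6}:2
  |U|=3: {0,1,6}:3  {0,5,6}:3  {1,4,5}:3  {1,5,6}:6  {3,4,5}:1  {4,5,6}:3
  |U|=4: {0,1,5,6}:12  {0,4,5,6}:6  {1,3,4,5}:4  {1,4,5,6}:12  {2,3,4,5}:1  {3,4,5,6}:4
  |U|=5: {0,1,4,5,6}:30  {0,3,4,5,6}:10  {1,2,3,4,5}:5  {1,3,4,5,6}:20  {2,3,4,5,6}:5
  start at 0(e): 30
  start at 1(a): 15
  start at 2(u): 60
sum over floor = 105

105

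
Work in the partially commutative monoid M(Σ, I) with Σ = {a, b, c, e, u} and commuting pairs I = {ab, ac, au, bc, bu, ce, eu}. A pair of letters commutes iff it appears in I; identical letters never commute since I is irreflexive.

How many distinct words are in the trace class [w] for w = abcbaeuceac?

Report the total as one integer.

#0=a has no predecessor
#1=b has no predecessor
#2=c has no predecessor
#3=b depends on [1:b]
#4=a depends on [0:a]
#5=e depends on [3:b, 4:a]
#6=u depends on [2:c]
#7=c depends on [6:u]
#8=e depends on [5:e]
#9=a depends on [8:e]
#10=c depends on [7:c]
sources: [0:a, 1:b, 2:c]
N(rest) = Σ N(rest − s) over sources s of rest; N(one piece) = 1:
  size 1 → [9]=1  [10]=1
  size 2 → [7,10]=1  [8,9]=1  [9,10]=2
  size 3 → [5,8,9]=1  [6,7,10]=1  [7,9,10]=3  [8,9,10]=3
  size 4 → [2,6,7,10]=1  [3,5,8,9]=1  [4,5,8,9]=1  [5,8,9,10]=4  [6,7,9,10]=4  [7,8,9,10]=6
  size 5 → [0,4,5,8,9]=1  [1,3,5,8,9]=1  [2,6,7,9,10]=5  [3,4,5,8,9]=2  [3,5,8,9,10]=5  [4,5,8,9,10]=5  [5,7,8,9,10]=10  [6,7,8,9,10]=10
  size 6 → [0,3,4,5,8,9]=3  [0,4,5,8,9,10]=6  [1,3,4,5,8,9]=3  [1,3,5,8,9,10]=6  [2,6,7,8,9,10]=15  [3,4,5,8,9,10]=12  [3,5,7,8,9,10]=15  [4,5,7,8,9,10]=15  [5,6,7,8,9,10]=20
  size 7 → [0,1,3,4,5,8,9]=6  [0,3,4,5,8,9,10]=21  [0,4,5,7,8,9,10]=21  [1,3,4,5,8,9,10]=21  [1,3,5,7,8,9,10]=21  [2,5,6,7,8,9,10]=35  [3,4,5,7,8,9,10]=42  [3,5,6,7,8,9,10]=35  [4,5,6,7,8,9,10]=35
  size 8 → [0,1,3,4,5,8,9,10]=48  [0,3,4,5,7,8,9,10]=84  [0,4,5,6,7,8,9,10]=56  [1,3,4,5,7,8,9,10]=84  [1,3,5,6,7,8,9,10]=56  [2,3,5,6,7,8,9,10]=70  [2,4,5,6,7,8,9,10]=70  [3,4,5,6,7,8,9,10]=112
  size 9 → [0,1,3,4,5,7,8,9,10]=216  [0,2,4,5,6,7,8,9,10]=126  [0,3,4,5,6,7,8,9,10]=252  [1,2,3,5,6,7,8,9,10]=126  [1,3,4,5,6,7,8,9,10]=252  [2,3,4,5,6,7,8,9,10]=252
  first=0(a) contributes 630
  first=1(b) contributes 630
  first=2(c) contributes 720
|[w]| = 1980

1980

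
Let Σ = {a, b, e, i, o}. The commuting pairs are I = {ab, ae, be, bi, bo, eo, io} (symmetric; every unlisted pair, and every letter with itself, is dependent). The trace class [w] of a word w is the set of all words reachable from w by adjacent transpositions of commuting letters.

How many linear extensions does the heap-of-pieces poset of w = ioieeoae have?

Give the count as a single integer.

52

drop 0:i onto floor
drop 1:o onto floor
drop 2:i onto {0:i}
drop 3:e onto {2:i}
drop 4:e onto {3:e}
drop 5:o onto {1:o}
drop 6:a onto {2:i, 5:o}
drop 7:e onto {4:e}
ground layer = {0:i, 1:o}
drop-orders for the pieces not yet dropped (sum over which currently-grounded one goes next):
  1 to go: {6} 1  {7} 1
  2 to go: {4,7} 1  {5,6} 1  {6,7} 2
  3 to go: {1,5,6} 1  {3,4,7} 1  {4,6,7} 3  {5,6,7} 3
  4 to go: {1,5,6,7} 4  {3,4,6,7} 4  {4,5,6,7} 6
  5 to go: {1,4,5,6,7} 10  {2,3,4,6,7} 4  {3,4,5,6,7} 10
  6 to go: {0,2,3,4,6,7} 4  {1,3,4,5,6,7} 20  {2,3,4,5,6,7} 14
  if 0:i drops first: 34 orders
  if 1:o drops first: 18 orders
heap linearizations: 52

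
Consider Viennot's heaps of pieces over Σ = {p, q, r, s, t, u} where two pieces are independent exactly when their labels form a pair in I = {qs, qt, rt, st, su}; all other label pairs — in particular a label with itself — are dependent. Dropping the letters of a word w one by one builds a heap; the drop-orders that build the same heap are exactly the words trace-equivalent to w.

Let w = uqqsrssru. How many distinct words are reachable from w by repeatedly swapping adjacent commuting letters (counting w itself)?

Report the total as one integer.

4

0(u) covers ∅
1(q) covers 0:u
2(q) covers 1:q
3(s) covers ∅
4(r) covers 2:q, 3:s
5(s) covers 4:r
6(s) covers 5:s
7(r) covers 6:s
8(u) covers 7:r
floor of heap: 0:u, 3:s
completions by unplaced set U, small U first (add the entries for U minus each lowest piece of U):
  |U|=1: {8}:1
  |U|=2: {7,8}:1
  |U|=3: {6,7,8}:1
  |U|=4: {5,6,7,8}:1
  |U|=5: {4,5,6,7,8}:1
  |U|=6: {2,4,5,6,7,8}:1  {3,4,5,6,7,8}:1
  |U|=7: {1,2,4,5,6,7,8}:1  {2,3,4,5,6,7,8}:2
  start at 0(u): 3
  start at 3(s): 1
sum over floor = 4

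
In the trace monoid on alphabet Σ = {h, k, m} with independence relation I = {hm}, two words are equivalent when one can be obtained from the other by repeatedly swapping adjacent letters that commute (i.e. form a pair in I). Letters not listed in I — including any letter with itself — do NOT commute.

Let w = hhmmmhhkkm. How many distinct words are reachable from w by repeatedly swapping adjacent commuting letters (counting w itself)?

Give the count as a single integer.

#0=h has no predecessor
#1=h depends on [0:h]
#2=m has no predecessor
#3=m depends on [2:m]
#4=m depends on [3:m]
#5=h depends on [1:h]
#6=h depends on [5:h]
#7=k depends on [4:m, 6:h]
#8=k depends on [7:k]
#9=m depends on [8:k]
sources: [0:h, 2:m]
N(rest) = Σ N(rest − s) over sources s of rest; N(one piece) = 1:
  size 1 → [9]=1
  size 2 → [8,9]=1
  size 3 → [7,8,9]=1
  size 4 → [4,7,8,9]=1  [6,7,8,9]=1
  size 5 → [3,4,7,8,9]=1  [4,6,7,8,9]=2  [5,6,7,8,9]=1
  size 6 → [1,5,6,7,8,9]=1  [2,3,4,7,8,9]=1  [3,4,6,7,8,9]=3  [4,5,6,7,8,9]=3
  size 7 → [0,1,5,6,7,8,9]=1  [1,4,5,6,7,8,9]=4  [2,3,4,6,7,8,9]=4  [3,4,5,6,7,8,9]=6
  size 8 → [0,1,4,5,6,7,8,9]=5  [1,3,4,5,6,7,8,9]=10  [2,3,4,5,6,7,8,9]=10
  first=0(h) contributes 20
  first=2(m) contributes 15
|[w]| = 35

35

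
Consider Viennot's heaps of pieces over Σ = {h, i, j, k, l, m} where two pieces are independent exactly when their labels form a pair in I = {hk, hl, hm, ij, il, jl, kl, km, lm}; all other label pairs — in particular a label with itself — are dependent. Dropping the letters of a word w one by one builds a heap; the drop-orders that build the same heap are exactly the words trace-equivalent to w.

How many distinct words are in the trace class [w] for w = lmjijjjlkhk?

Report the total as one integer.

drop 0:l onto floor
drop 1:m onto floor
drop 2:j onto {1:m}
drop 3:i onto {1:m}
drop 4:j onto {2:j}
drop 5:j onto {4:j}
drop 6:j onto {5:j}
drop 7:l onto {0:l}
drop 8:k onto {3:i, 6:j}
drop 9:h onto {3:i, 6:j}
drop 10:k onto {8:k}
ground layer = {0:l, 1:m}
drop-orders for the pieces not yet dropped (sum over which currently-grounded one goes next):
  1 to go: {7} 1  {9} 1  {10} 1
  2 to go: {0,7} 1  {7,9} 2  {7,10} 2  {8,10} 1  {9,10} 2
  3 to go: {0,7,9} 3  {0,7,10} 3  {7,8,10} 3  {7,9,10} 6  {8,9,10} 3
  4 to go: {0,7,8,10} 6  {0,7,9,10} 12  {3,8,9,10} 3  {6,8,9,10} 3  {7,8,9,10} 12
  5 to go: {0,7,8,9,10} 30  {3,6,8,9,10} 6  {3,7,8,9,10} 15  {5,6,8,9,10} 3  {6,7,8,9,10} 15
  6 to go: {0,3,7,8,9,10} 45  {0,6,7,8,9,10} 45  {3,5,6,8,9,10} 9  {3,6,7,8,9,10} 36  {4,5,6,8,9,10} 3  {5,6,7,8,9,10} 18
  7 to go: {0,3,6,7,8,9,10} 126  {0,5,6,7,8,9,10} 63  {2,4,5,6,8,9,10} 3  {3,4,5,6,8,9,10} 12  {3,5,6,7,8,9,10} 63  {4,5,6,7,8,9,10} 21
  8 to go: {0,3,5,6,7,8,9,10} 252  {0,4,5,6,7,8,9,10} 84  {2,3,4,5,6,8,9,10} 15  {2,4,5,6,7,8,9,10} 24  {3,4,5,6,7,8,9,10} 96
  9 to go: {0,2,4,5,6,7,8,9,10} 108  {0,3,4,5,6,7,8,9,10} 432  {1,2,3,4,5,6,8,9,10} 15  {2,3,4,5,6,7,8,9,10} 135
  if 0:l drops first: 150 orders
  if 1:m drops first: 675 orders
heap linearizations: 825

825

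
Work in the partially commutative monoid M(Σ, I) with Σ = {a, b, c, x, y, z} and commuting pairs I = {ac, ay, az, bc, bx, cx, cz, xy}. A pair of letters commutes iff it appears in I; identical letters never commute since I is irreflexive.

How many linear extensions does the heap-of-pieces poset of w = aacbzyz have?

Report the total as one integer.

drop 0:a onto floor
drop 1:a onto {0:a}
drop 2:c onto floor
drop 3:b onto {1:a}
drop 4:z onto {3:b}
drop 5:y onto {2:c, 4:z}
drop 6:z onto {5:y}
ground layer = {0:a, 2:c}
drop-orders for the pieces not yet dropped (sum over which currently-grounded one goes next):
  1 to go: {6} 1
  2 to go: {5,6} 1
  3 to go: {2,5,6} 1  {4,5,6} 1
  4 to go: {2,4,5,6} 2  {3,4,5,6} 1
  5 to go: {1,3,4,5,6} 1  {2,3,4,5,6} 3
  if 0:a drops first: 4 orders
  if 2:c drops first: 1 orders
heap linearizations: 5

5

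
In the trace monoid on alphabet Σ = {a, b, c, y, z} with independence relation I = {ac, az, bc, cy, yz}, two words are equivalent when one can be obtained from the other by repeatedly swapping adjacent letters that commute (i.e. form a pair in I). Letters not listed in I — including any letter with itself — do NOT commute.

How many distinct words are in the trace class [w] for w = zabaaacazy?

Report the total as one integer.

#0=z has no predecessor
#1=a has no predecessor
#2=b depends on [0:z, 1:a]
#3=a depends on [2:b]
#4=a depends on [3:a]
#5=a depends on [4:a]
#6=c depends on [0:z]
#7=a depends on [5:a]
#8=z depends on [2:b, 6:c]
#9=y depends on [7:a]
sources: [0:z, 1:a]
N(rest) = Σ N(rest − s) over sources s of rest; N(one piece) = 1:
  size 1 → [8]=1  [9]=1
  size 2 → [6,8]=1  [7,9]=1  [8,9]=2
  size 3 → [5,7,9]=1  [6,8,9]=3  [7,8,9]=3
  size 4 → [4,5,7,9]=1  [5,7,8,9]=4  [6,7,8,9]=6
  size 5 → [3,4,5,7,9]=1  [4,5,7,8,9]=5  [5,6,7,8,9]=10
  size 6 → [3,4,5,7,8,9]=6  [4,5,6,7,8,9]=15
  size 7 → [2,3,4,5,7,8,9]=6  [3,4,5,6,7,8,9]=21
  size 8 → [1,2,3,4,5,7,8,9]=6  [2,3,4,5,6,7,8,9]=27
  first=0(z) contributes 33
  first=1(a) contributes 27
|[w]| = 60

60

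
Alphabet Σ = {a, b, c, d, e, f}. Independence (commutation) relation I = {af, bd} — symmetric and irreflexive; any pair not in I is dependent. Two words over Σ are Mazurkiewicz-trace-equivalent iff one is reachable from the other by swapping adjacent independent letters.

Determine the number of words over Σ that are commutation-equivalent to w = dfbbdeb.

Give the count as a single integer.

drop 0:d onto floor
drop 1:f onto {0:d}
drop 2:b onto {1:f}
drop 3:b onto {2:b}
drop 4:d onto {1:f}
drop 5:e onto {3:b, 4:d}
drop 6:b onto {5:e}
ground layer = {0:d}
drop-orders for the pieces not yet dropped (sum over which currently-grounded one goes next):
  1 to go: {6} 1
  2 to go: {5,6} 1
  3 to go: {3,5,6} 1  {4,5,6} 1
  4 to go: {2,3,5,6} 1  {3,4,5,6} 2
  5 to go: {2,3,4,5,6} 3
  if 0:d drops first: 3 orders

3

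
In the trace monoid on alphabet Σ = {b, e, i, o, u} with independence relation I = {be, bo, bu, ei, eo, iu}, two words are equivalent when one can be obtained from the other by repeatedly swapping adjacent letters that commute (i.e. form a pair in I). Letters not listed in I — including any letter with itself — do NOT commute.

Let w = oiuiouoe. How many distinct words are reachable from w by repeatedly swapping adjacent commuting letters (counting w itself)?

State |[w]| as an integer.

6

piece 0:o — minimal
piece 1:i rests on {0:o}
piece 2:u rests on {0:o}
piece 3:i rests on {1:i}
piece 4:o rests on {2:u, 3:i}
piece 5:u rests on {4:o}
piece 6:o rests on {5:u}
piece 7:e rests on {5:u}
minimal pieces: {0:o}
ways to finish when only these pieces remain (= sum over removing one remaining piece with nothing left below it):
  1 left: {6}→1  {7}→1
  2 left: {6,7}→2
  3 left: {5,6,7}→2
  4 left: {4,5,6,7}→2
  5 left: {2,4,5,6,7}→2  {3,4,5,6,7}→2
  6 left: {1,3,4,5,6,7}→2  {2,3,4,5,6,7}→4
  placing 0:o first → 6 extensions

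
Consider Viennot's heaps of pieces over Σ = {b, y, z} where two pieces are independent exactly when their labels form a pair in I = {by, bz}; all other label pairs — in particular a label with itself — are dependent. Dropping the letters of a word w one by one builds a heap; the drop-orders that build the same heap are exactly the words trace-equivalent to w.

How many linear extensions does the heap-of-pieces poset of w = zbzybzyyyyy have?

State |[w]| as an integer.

#0=z has no predecessor
#1=b has no predecessor
#2=z depends on [0:z]
#3=y depends on [2:z]
#4=b depends on [1:b]
#5=z depends on [3:y]
#6=y depends on [5:z]
#7=y depends on [6:y]
#8=y depends on [7:y]
#9=y depends on [8:y]
#10=y depends on [9:y]
sources: [0:z, 1:b]
N(rest) = Σ N(rest − s) over sources s of rest; N(one piece) = 1:
  size 1 → [4]=1  [10]=1
  size 2 → [1,4]=1  [4,10]=2  [9,10]=1
  size 3 → [1,4,10]=3  [4,9,10]=3  [8,9,10]=1
  size 4 → [1,4,9,10]=6  [4,8,9,10]=4  [7,8,9,10]=1
  size 5 → [1,4,8,9,10]=10  [4,7,8,9,10]=5  [6,7,8,9,10]=1
  size 6 → [1,4,7,8,9,10]=15  [4,6,7,8,9,10]=6  [5,6,7,8,9,10]=1
  size 7 → [1,4,6,7,8,9,10]=21  [3,5,6,7,8,9,10]=1  [4,5,6,7,8,9,10]=7
  size 8 → [1,4,5,6,7,8,9,10]=28  [2,3,5,6,7,8,9,10]=1  [3,4,5,6,7,8,9,10]=8
  size 9 → [0,2,3,5,6,7,8,9,10]=1  [1,3,4,5,6,7,8,9,10]=36  [2,3,4,5,6,7,8,9,10]=9
  first=0(z) contributes 45
  first=1(b) contributes 10
|[w]| = 55

55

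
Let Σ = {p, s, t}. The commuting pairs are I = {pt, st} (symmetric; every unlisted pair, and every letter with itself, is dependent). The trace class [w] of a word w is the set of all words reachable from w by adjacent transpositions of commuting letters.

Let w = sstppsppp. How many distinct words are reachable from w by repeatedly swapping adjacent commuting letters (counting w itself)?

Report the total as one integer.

9

#0=s has no predecessor
#1=s depends on [0:s]
#2=t has no predecessor
#3=p depends on [1:s]
#4=p depends on [3:p]
#5=s depends on [4:p]
#6=p depends on [5:s]
#7=p depends on [6:p]
#8=p depends on [7:p]
sources: [0:s, 2:t]
N(rest) = Σ N(rest − s) over sources s of rest; N(one piece) = 1:
  size 1 → [2]=1  [8]=1
  size 2 → [2,8]=2  [7,8]=1
  size 3 → [2,7,8]=3  [6,7,8]=1
  size 4 → [2,6,7,8]=4  [5,6,7,8]=1
  size 5 → [2,5,6,7,8]=5  [4,5,6,7,8]=1
  size 6 → [2,4,5,6,7,8]=6  [3,4,5,6,7,8]=1
  size 7 → [1,3,4,5,6,7,8]=1  [2,3,4,5,6,7,8]=7
  first=0(s) contributes 8
  first=2(t) contributes 1
|[w]| = 9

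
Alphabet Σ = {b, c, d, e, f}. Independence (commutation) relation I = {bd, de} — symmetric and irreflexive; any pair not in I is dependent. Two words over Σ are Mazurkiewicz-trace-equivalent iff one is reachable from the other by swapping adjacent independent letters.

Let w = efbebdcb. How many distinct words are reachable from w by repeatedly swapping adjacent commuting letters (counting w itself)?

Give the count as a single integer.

piece 0:e — minimal
piece 1:f rests on {0:e}
piece 2:b rests on {1:f}
piece 3:e rests on {2:b}
piece 4:b rests on {3:e}
piece 5:d rests on {1:f}
piece 6:c rests on {4:b, 5:d}
piece 7:b rests on {6:c}
minimal pieces: {0:e}
ways to finish when only these pieces remain (= sum over removing one remaining piece with nothing left below it):
  1 left: {7}→1
  2 left: {6,7}→1
  3 left: {4,6,7}→1  {5,6,7}→1
  4 left: {3,4,6,7}→1  {4,5,6,7}→2
  5 left: {2,3,4,6,7}→1  {3,4,5,6,7}→3
  6 left: {2,3,4,5,6,7}→4
  placing 0:e first → 4 extensions

4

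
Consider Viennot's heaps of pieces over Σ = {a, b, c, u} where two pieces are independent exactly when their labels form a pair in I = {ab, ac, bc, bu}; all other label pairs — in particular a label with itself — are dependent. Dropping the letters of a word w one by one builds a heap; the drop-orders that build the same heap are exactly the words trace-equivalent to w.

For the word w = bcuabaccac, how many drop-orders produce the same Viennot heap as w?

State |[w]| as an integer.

piece 0:b — minimal
piece 1:c — minimal
piece 2:u rests on {1:c}
piece 3:a rests on {2:u}
piece 4:b rests on {0:b}
piece 5:a rests on {3:a}
piece 6:c rests on {2:u}
piece 7:c rests on {6:c}
piece 8:a rests on {5:a}
piece 9:c rests on {7:c}
minimal pieces: {0:b, 1:c}
ways to finish when only these pieces remain (= sum over removing one remaining piece with nothing left below it):
  1 left: {4}→1  {8}→1  {9}→1
  2 left: {0,4}→1  {4,8}→2  {4,9}→2  {5,8}→1  {7,9}→1  {8,9}→2
  3 left: {0,4,8}→3  {0,4,9}→3  {3,5,8}→1  {4,5,8}→3  {4,7,9}→3  {4,8,9}→6  {5,8,9}→3  {6,7,9}→1  {7,8,9}→3
  4 left: {0,4,5,8}→6  {0,4,7,9}→6  {0,4,8,9}→12  {3,4,5,8}→4  {3,5,8,9}→4  {4,5,8,9}→12  {4,6,7,9}→4  {4,7,8,9}→12  {5,7,8,9}→6  {6,7,8,9}→4
  5 left: {0,3,4,5,8}→10  {0,4,5,8,9}→30  {0,4,6,7,9}→10  {0,4,7,8,9}→30  {3,4,5,8,9}→20  {3,5,7,8,9}→10  {4,5,7,8,9}→30  {4,6,7,8,9}→20  {5,6,7,8,9}→10
  6 left: {0,3,4,5,8,9}→60  {0,4,5,7,8,9}→90  {0,4,6,7,8,9}→60  {3,4,5,7,8,9}→60  {3,5,6,7,8,9}→20  {4,5,6,7,8,9}→60
  7 left: {0,3,4,5,7,8,9}→210  {0,4,5,6,7,8,9}→210  {2,3,5,6,7,8,9}→20  {3,4,5,6,7,8,9}→140
  8 left: {0,3,4,5,6,7,8,9}→560  {1,2,3,5,6,7,8,9}→20  {2,3,4,5,6,7,8,9}→160
  placing 0:b first → 180 extensions
  placing 1:c first → 720 extensions
total linear extensions = 900

900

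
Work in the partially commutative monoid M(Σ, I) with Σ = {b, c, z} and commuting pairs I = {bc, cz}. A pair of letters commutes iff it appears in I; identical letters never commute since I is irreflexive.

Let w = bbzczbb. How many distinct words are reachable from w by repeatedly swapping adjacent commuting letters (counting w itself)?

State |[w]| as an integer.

#0=b has no predecessor
#1=b depends on [0:b]
#2=z depends on [1:b]
#3=c has no predecessor
#4=z depends on [2:z]
#5=b depends on [4:z]
#6=b depends on [5:b]
sources: [0:b, 3:c]
N(rest) = Σ N(rest − s) over sources s of rest; N(one piece) = 1:
  size 1 → [3]=1  [6]=1
  size 2 → [3,6]=2  [5,6]=1
  size 3 → [3,5,6]=3  [4,5,6]=1
  size 4 → [2,4,5,6]=1  [3,4,5,6]=4
  size 5 → [1,2,4,5,6]=1  [2,3,4,5,6]=5
  first=0(b) contributes 6
  first=3(c) contributes 1
|[w]| = 7

7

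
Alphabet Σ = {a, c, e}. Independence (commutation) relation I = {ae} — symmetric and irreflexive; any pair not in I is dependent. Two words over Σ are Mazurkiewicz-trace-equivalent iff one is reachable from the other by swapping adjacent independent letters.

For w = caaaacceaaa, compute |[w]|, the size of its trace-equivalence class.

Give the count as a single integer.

piece 0:c — minimal
piece 1:a rests on {0:c}
piece 2:a rests on {1:a}
piece 3:a rests on {2:a}
piece 4:a rests on {3:a}
piece 5:c rests on {4:a}
piece 6:c rests on {5:c}
piece 7:e rests on {6:c}
piece 8:a rests on {6:c}
piece 9:a rests on {8:a}
piece 10:a rests on {9:a}
minimal pieces: {0:c}
ways to finish when only these pieces remain (= sum over removing one remaining piece with nothing left below it):
  1 left: {7}→1  {10}→1
  2 left: {7,10}→2  {9,10}→1
  3 left: {7,9,10}→3  {8,9,10}→1
  4 left: {7,8,9,10}→4
  5 left: {6,7,8,9,10}→4
  6 left: {5,6,7,8,9,10}→4
  7 left: {4,5,6,7,8,9,10}→4
  8 left: {3,4,5,6,7,8,9,10}→4
  9 left: {2,3,4,5,6,7,8,9,10}→4
  placing 0:c first → 4 extensions

4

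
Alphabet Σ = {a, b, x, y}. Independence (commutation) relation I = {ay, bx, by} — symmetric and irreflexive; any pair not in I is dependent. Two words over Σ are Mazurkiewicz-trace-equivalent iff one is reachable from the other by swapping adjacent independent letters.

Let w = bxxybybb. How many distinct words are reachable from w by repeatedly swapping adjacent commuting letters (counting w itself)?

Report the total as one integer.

70

#0=b has no predecessor
#1=x has no predecessor
#2=x depends on [1:x]
#3=y depends on [2:x]
#4=b depends on [0:b]
#5=y depends on [3:y]
#6=b depends on [4:b]
#7=b depends on [6:b]
sources: [0:b, 1:x]
N(rest) = Σ N(rest − s) over sources s of rest; N(one piece) = 1:
  size 1 → [5]=1  [7]=1
  size 2 → [3,5]=1  [5,7]=2  [6,7]=1
  size 3 → [2,3,5]=1  [3,5,7]=3  [4,6,7]=1  [5,6,7]=3
  size 4 → [0,4,6,7]=1  [1,2,3,5]=1  [2,3,5,7]=4  [3,5,6,7]=6  [4,5,6,7]=4
  size 5 → [0,4,5,6,7]=5  [1,2,3,5,7]=5  [2,3,5,6,7]=10  [3,4,5,6,7]=10
  size 6 → [0,3,4,5,6,7]=15  [1,2,3,5,6,7]=15  [2,3,4,5,6,7]=20
  first=0(b) contributes 35
  first=1(x) contributes 35
|[w]| = 70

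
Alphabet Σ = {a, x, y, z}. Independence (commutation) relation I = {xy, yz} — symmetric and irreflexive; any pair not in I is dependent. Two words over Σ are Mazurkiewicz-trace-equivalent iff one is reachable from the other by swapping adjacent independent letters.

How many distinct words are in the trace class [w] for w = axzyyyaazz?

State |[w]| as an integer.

10

0(a) covers ∅
1(x) covers 0:a
2(z) covers 1:x
3(y) covers 0:a
4(y) covers 3:y
5(y) covers 4:y
6(a) covers 2:z, 5:y
7(a) covers 6:a
8(z) covers 7:a
9(z) covers 8:z
floor of heap: 0:a
completions by unplaced set U, small U first (add the entries for U minus each lowest piece of U):
  |U|=1: {9}:1
  |U|=2: {8,9}:1
  |U|=3: {7,8,9}:1
  |U|=4: {6,7,8,9}:1
  |U|=5: {2,6,7,8,9}:1  {5,6,7,8,9}:1
  |U|=6: {1,2,6,7,8,9}:1  {2,5,6,7,8,9}:2  {4,5,6,7,8,9}:1
  |U|=7: {1,2,5,6,7,8,9}:3  {2,4,5,6,7,8,9}:3  {3,4,5,6,7,8,9}:1
  |U|=8: {1,2,4,5,6,7,8,9}:6  {2,3,4,5,6,7,8,9}:4
  start at 0(a): 10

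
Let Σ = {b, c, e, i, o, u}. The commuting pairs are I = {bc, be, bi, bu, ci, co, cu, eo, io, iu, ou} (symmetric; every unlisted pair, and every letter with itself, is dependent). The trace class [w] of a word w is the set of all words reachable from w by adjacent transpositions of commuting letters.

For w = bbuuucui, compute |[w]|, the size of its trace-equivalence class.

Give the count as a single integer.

840

drop 0:b onto floor
drop 1:b onto {0:b}
drop 2:u onto floor
drop 3:u onto {2:u}
drop 4:u onto {3:u}
drop 5:c onto floor
drop 6:u onto {4:u}
drop 7:i onto floor
ground layer = {0:b, 2:u, 5:c, 7:i}
drop-orders for the pieces not yet dropped (sum over which currently-grounded one goes next):
  1 to go: {1} 1  {5} 1  {6} 1  {7} 1
  2 to go: {0,1} 1  {1,5} 2  {1,6} 2  {1,7} 2  {4,6} 1  {5,6} 2  {5,7} 2  {6,7} 2
  3 to go: {0,1,5} 3  {0,1,6} 3  {0,1,7} 3  {1,4,6} 3  {1,5,6} 6  {1,5,7} 6  {1,6,7} 6  {3,4,6} 1  {4,5,6} 3  {4,6,7} 3  {5,6,7} 6
  4 to go: {0,1,4,6} 6  {0,1,5,6} 12  {0,1,5,7} 12  {0,1,6,7} 12  {1,3,4,6} 4  {1,4,5,6} 12  {1,4,6,7} 12  {1,5,6,7} 24  {2,3,4,6} 1  {3,4,5,6} 4  {3,4,6,7} 4  {4,5,6,7} 12
  5 to go: {0,1,3,4,6} 10  {0,1,4,5,6} 30  {0,1,4,6,7} 30  {0,1,5,6,7} 60  {1,2,3,4,6} 5  {1,3,4,5,6} 20  {1,3,4,6,7} 20  {1,4,5,6,7} 60  {2,3,4,5,6} 5  {2,3,4,6,7} 5  {3,4,5,6,7} 20
  6 to go: {0,1,2,3,4,6} 15  {0,1,3,4,5,6} 60  {0,1,3,4,6,7} 60  {0,1,4,5,6,7} 180  {1,2,3,4,5,6} 30  {1,2,3,4,6,7} 30  {1,3,4,5,6,7} 120  {2,3,4,5,6,7} 30
  if 0:b drops first: 210 orders
  if 2:u drops first: 420 orders
  if 5:c drops first: 105 orders
  if 7:i drops first: 105 orders
heap linearizations: 840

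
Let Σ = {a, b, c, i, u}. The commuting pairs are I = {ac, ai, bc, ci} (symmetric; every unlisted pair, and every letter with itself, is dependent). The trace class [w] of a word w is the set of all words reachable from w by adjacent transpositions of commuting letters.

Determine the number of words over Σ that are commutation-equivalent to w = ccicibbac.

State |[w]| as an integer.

drop 0:c onto floor
drop 1:c onto {0:c}
drop 2:i onto floor
drop 3:c onto {1:c}
drop 4:i onto {2:i}
drop 5:b onto {4:i}
drop 6:b onto {5:b}
drop 7:a onto {6:b}
drop 8:c onto {3:c}
ground layer = {0:c, 2:i}
drop-orders for the pieces not yet dropped (sum over which currently-grounded one goes next):
  1 to go: {7} 1  {8} 1
  2 to go: {3,8} 1  {6,7} 1  {7,8} 2
  3 to go: {1,3,8} 1  {3,7,8} 3  {5,6,7} 1  {6,7,8} 3
  4 to go: {0,1,3,8} 1  {1,3,7,8} 4  {3,6,7,8} 6  {4,5,6,7} 1  {5,6,7,8} 4
  5 to go: {0,1,3,7,8} 5  {1,3,6,7,8} 10  {2,4,5,6,7} 1  {3,5,6,7,8} 10  {4,5,6,7,8} 5
  6 to go: {0,1,3,6,7,8} 15  {1,3,5,6,7,8} 20  {2,4,5,6,7,8} 6  {3,4,5,6,7,8} 15
  7 to go: {0,1,3,5,6,7,8} 35  {1,3,4,5,6,7,8} 35  {2,3,4,5,6,7,8} 21
  if 0:c drops first: 56 orders
  if 2:i drops first: 70 orders
heap linearizations: 126

126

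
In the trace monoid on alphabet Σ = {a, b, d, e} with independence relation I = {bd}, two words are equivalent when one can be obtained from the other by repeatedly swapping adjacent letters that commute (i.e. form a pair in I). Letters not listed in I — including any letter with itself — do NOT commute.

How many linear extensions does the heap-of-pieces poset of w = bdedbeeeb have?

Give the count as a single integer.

4

#0=b has no predecessor
#1=d has no predecessor
#2=e depends on [0:b, 1:d]
#3=d depends on [2:e]
#4=b depends on [2:e]
#5=e depends on [3:d, 4:b]
#6=e depends on [5:e]
#7=e depends on [6:e]
#8=b depends on [7:e]
sources: [0:b, 1:d]
N(rest) = Σ N(rest − s) over sources s of rest; N(one piece) = 1:
  size 1 → [8]=1
  size 2 → [7,8]=1
  size 3 → [6,7,8]=1
  size 4 → [5,6,7,8]=1
  size 5 → [3,5,6,7,8]=1  [4,5,6,7,8]=1
  size 6 → [3,4,5,6,7,8]=2
  size 7 → [2,3,4,5,6,7,8]=2
  first=0(b) contributes 2
  first=1(d) contributes 2
|[w]| = 4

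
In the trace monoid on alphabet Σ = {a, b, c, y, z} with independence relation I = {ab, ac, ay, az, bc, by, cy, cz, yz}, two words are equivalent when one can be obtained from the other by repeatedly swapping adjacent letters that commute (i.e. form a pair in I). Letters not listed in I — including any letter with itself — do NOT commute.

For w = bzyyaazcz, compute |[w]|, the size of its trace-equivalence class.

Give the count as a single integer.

piece 0:b — minimal
piece 1:z rests on {0:b}
piece 2:y — minimal
piece 3:y rests on {2:y}
piece 4:a — minimal
piece 5:a rests on {4:a}
piece 6:z rests on {1:z}
piece 7:c — minimal
piece 8:z rests on {6:z}
minimal pieces: {0:b, 2:y, 4:a, 7:c}
ways to finish when only these pieces remain (= sum over removing one remaining piece with nothing left below it):
  1 left: {3}→1  {5}→1  {7}→1  {8}→1
  2 left: {2,3}→1  {3,5}→2  {3,7}→2  {3,8}→2  {4,5}→1  {5,7}→2  {5,8}→2  {6,8}→1  {7,8}→2
  3 left: {1,6,8}→1  {2,3,5}→3  {2,3,7}→3  {2,3,8}→3  {3,4,5}→3  {3,5,7}→6  {3,5,8}→6  {3,6,8}→3  {3,7,8}→6  {4,5,7}→3  {4,5,8}→3  {5,6,8}→3  {5,7,8}→6  {6,7,8}→3
  4 left: {0,1,6,8}→1  {1,3,6,8}→4  {1,5,6,8}→4  {1,6,7,8}→4  {2,3,4,5}→6  {2,3,5,7}→12  {2,3,5,8}→12  {2,3,6,8}→6  {2,3,7,8}→12  {3,4,5,7}→12  {3,4,5,8}→12  {3,5,6,8}→12  {3,5,7,8}→24  {3,6,7,8}→12  {4,5,6,8}→6  {4,5,7,8}→12  {5,6,7,8}→12
  5 left: {0,1,3,6,8}→5  {0,1,5,6,8}→5  {0,1,6,7,8}→5  {1,2,3,6,8}→10  {1,3,5,6,8}→20  {1,3,6,7,8}→20  {1,4,5,6,8}→10  {1,5,6,7,8}→20  {2,3,4,5,7}→30  {2,3,4,5,8}→30  {2,3,5,6,8}→30  {2,3,5,7,8}→60  {2,3,6,7,8}→30  {3,4,5,6,8}→30  {3,4,5,7,8}→60  {3,5,6,7,8}→60  {4,5,6,7,8}→30
  6 left: {0,1,2,3,6,8}→15  {0,1,3,5,6,8}→30  {0,1,3,6,7,8}→30  {0,1,4,5,6,8}→15  {0,1,5,6,7,8}→30  {1,2,3,5,6,8}→60  {1,2,3,6,7,8}→60  {1,3,4,5,6,8}→60  {1,3,5,6,7,8}→120  {1,4,5,6,7,8}→60  {2,3,4,5,6,8}→90  {2,3,4,5,7,8}→180  {2,3,5,6,7,8}→180  {3,4,5,6,7,8}→180
  7 left: {0,1,2,3,5,6,8}→105  {0,1,2,3,6,7,8}→105  {0,1,3,4,5,6,8}→105  {0,1,3,5,6,7,8}→210  {0,1,4,5,6,7,8}→105  {1,2,3,4,5,6,8}→210  {1,2,3,5,6,7,8}→420  {1,3,4,5,6,7,8}→420  {2,3,4,5,6,7,8}→630
  placing 0:b first → 1680 extensions
  placing 2:y first → 840 extensions
  placing 4:a first → 840 extensions
  placing 7:c first → 420 extensions
total linear extensions = 3780

3780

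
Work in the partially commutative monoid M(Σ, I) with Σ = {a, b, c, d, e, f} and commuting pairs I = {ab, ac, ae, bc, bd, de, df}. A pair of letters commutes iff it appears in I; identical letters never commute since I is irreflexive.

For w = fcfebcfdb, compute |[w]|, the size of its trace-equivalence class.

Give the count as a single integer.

piece 0:f — minimal
piece 1:c rests on {0:f}
piece 2:f rests on {1:c}
piece 3:e rests on {2:f}
piece 4:b rests on {3:e}
piece 5:c rests on {3:e}
piece 6:f rests on {4:b, 5:c}
piece 7:d rests on {5:c}
piece 8:b rests on {6:f}
minimal pieces: {0:f}
ways to finish when only these pieces remain (= sum over removing one remaining piece with nothing left below it):
  1 left: {7}→1  {8}→1
  2 left: {6,8}→1  {7,8}→2
  3 left: {4,6,8}→1  {6,7,8}→3
  4 left: {4,6,7,8}→4  {5,6,7,8}→3
  5 left: {4,5,6,7,8}→7
  6 left: {3,4,5,6,7,8}→7
  7 left: {2,3,4,5,6,7,8}→7
  placing 0:f first → 7 extensions

7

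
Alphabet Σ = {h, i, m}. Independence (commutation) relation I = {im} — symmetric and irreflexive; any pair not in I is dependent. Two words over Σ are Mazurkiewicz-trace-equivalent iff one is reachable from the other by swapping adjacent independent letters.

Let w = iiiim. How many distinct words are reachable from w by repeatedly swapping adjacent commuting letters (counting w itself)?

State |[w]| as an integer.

5

#0=i has no predecessor
#1=i depends on [0:i]
#2=i depends on [1:i]
#3=i depends on [2:i]
#4=m has no predecessor
sources: [0:i, 4:m]
N(rest) = Σ N(rest − s) over sources s of rest; N(one piece) = 1:
  size 1 → [3]=1  [4]=1
  size 2 → [2,3]=1  [3,4]=2
  size 3 → [1,2,3]=1  [2,3,4]=3
  first=0(i) contributes 4
  first=4(m) contributes 1
|[w]| = 5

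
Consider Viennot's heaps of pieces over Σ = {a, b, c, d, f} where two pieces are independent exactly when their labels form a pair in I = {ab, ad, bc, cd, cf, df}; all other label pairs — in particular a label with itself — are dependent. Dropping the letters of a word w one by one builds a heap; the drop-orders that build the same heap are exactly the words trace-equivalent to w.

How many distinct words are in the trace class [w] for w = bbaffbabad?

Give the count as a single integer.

30

piece 0:b — minimal
piece 1:b rests on {0:b}
piece 2:a — minimal
piece 3:f rests on {1:b, 2:a}
piece 4:f rests on {3:f}
piece 5:b rests on {4:f}
piece 6:a rests on {4:f}
piece 7:b rests on {5:b}
piece 8:a rests on {6:a}
piece 9:d rests on {7:b}
minimal pieces: {0:b, 2:a}
ways to finish when only these pieces remain (= sum over removing one remaining piece with nothing left below it):
  1 left: {8}→1  {9}→1
  2 left: {6,8}→1  {7,9}→1  {8,9}→2
  3 left: {5,7,9}→1  {6,8,9}→3  {7,8,9}→3
  4 left: {5,7,8,9}→4  {6,7,8,9}→6
  5 left: {5,6,7,8,9}→10
  6 left: {4,5,6,7,8,9}→10
  7 left: {3,4,5,6,7,8,9}→10
  8 left: {1,3,4,5,6,7,8,9}→10  {2,3,4,5,6,7,8,9}→10
  placing 0:b first → 20 extensions
  placing 2:a first → 10 extensions
total linear extensions = 30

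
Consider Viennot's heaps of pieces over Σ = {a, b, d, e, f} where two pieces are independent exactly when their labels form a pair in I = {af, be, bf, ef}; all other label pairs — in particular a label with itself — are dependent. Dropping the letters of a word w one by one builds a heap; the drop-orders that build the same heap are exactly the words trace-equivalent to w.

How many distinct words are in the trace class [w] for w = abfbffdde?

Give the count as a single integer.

20

drop 0:a onto floor
drop 1:b onto {0:a}
drop 2:f onto floor
drop 3:b onto {1:b}
drop 4:f onto {2:f}
drop 5:f onto {4:f}
drop 6:d onto {3:b, 5:f}
drop 7:d onto {6:d}
drop 8:e onto {7:d}
ground layer = {0:a, 2:f}
drop-orders for the pieces not yet dropped (sum over which currently-grounded one goes next):
  1 to go: {8} 1
  2 to go: {7,8} 1
  3 to go: {6,7,8} 1
  4 to go: {3,6,7,8} 1  {5,6,7,8} 1
  5 to go: {1,3,6,7,8} 1  {3,5,6,7,8} 2  {4,5,6,7,8} 1
  6 to go: {0,1,3,6,7,8} 1  {1,3,5,6,7,8} 3  {2,4,5,6,7,8} 1  {3,4,5,6,7,8} 3
  7 to go: {0,1,3,5,6,7,8} 4  {1,3,4,5,6,7,8} 6  {2,3,4,5,6,7,8} 4
  if 0:a drops first: 10 orders
  if 2:f drops first: 10 orders
heap linearizations: 20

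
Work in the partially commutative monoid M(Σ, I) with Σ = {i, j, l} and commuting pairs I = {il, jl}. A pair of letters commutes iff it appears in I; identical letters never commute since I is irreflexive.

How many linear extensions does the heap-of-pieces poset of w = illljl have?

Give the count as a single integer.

15

0(i) covers ∅
1(l) covers ∅
2(l) covers 1:l
3(l) covers 2:l
4(j) covers 0:i
5(l) covers 3:l
floor of heap: 0:i, 1:l
completions by unplaced set U, small U first (add the entries for U minus each lowest piece of U):
  |U|=1: {4}:1  {5}:1
  |U|=2: {0,4}:1  {3,5}:1  {4,5}:2
  |U|=3: {0,4,5}:3  {2,3,5}:1  {3,4,5}:3
  |U|=4: {0,3,4,5}:6  {1,2,3,5}:1  {2,3,4,5}:4
  start at 0(i): 5
  start at 1(l): 10
sum over floor = 15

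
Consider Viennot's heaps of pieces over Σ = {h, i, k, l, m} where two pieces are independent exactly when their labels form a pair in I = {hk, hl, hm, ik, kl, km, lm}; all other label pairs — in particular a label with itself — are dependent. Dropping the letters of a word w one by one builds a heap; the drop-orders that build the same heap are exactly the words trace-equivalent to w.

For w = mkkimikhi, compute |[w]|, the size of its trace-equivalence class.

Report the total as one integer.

84

drop 0:m onto floor
drop 1:k onto floor
drop 2:k onto {1:k}
drop 3:i onto {0:m}
drop 4:m onto {3:i}
drop 5:i onto {4:m}
drop 6:k onto {2:k}
drop 7:h onto {5:i}
drop 8:i onto {7:h}
ground layer = {0:m, 1:k}
drop-orders for the pieces not yet dropped (sum over which currently-grounded one goes next):
  1 to go: {6} 1  {8} 1
  2 to go: {2,6} 1  {6,8} 2  {7,8} 1
  3 to go: {1,2,6} 1  {2,6,8} 3  {5,7,8} 1  {6,7,8} 3
  4 to go: {1,2,6,8} 4  {2,6,7,8} 6  {4,5,7,8} 1  {5,6,7,8} 4
  5 to go: {1,2,6,7,8} 10  {2,5,6,7,8} 10  {3,4,5,7,8} 1  {4,5,6,7,8} 5
  6 to go: {0,3,4,5,7,8} 1  {1,2,5,6,7,8} 20  {2,4,5,6,7,8} 15  {3,4,5,6,7,8} 6
  7 to go: {0,3,4,5,6,7,8} 7  {1,2,4,5,6,7,8} 35  {2,3,4,5,6,7,8} 21
  if 0:m drops first: 56 orders
  if 1:k drops first: 28 orders
heap linearizations: 84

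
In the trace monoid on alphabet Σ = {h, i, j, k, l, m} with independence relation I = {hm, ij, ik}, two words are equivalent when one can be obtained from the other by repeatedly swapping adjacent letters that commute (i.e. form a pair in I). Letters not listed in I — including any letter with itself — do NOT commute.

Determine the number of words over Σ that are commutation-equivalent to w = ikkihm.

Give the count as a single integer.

12

piece 0:i — minimal
piece 1:k — minimal
piece 2:k rests on {1:k}
piece 3:i rests on {0:i}
piece 4:h rests on {2:k, 3:i}
piece 5:m rests on {2:k, 3:i}
minimal pieces: {0:i, 1:k}
ways to finish when only these pieces remain (= sum over removing one remaining piece with nothing left below it):
  1 left: {4}→1  {5}→1
  2 left: {4,5}→2
  3 left: {2,4,5}→2  {3,4,5}→2
  4 left: {0,3,4,5}→2  {1,2,4,5}→2  {2,3,4,5}→4
  placing 0:i first → 6 extensions
  placing 1:k first → 6 extensions
total linear extensions = 12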